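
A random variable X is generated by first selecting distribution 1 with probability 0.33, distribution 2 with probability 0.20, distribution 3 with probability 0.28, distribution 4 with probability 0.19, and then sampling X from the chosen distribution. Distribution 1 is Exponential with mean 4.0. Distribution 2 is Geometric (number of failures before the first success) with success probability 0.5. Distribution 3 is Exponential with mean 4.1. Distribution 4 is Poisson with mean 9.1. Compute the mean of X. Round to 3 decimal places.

Component means — 1: 4; 2: 1; 3: 4.1; 4: 9.1.
E[X] = 0.33·4 + 0.2·1 + 0.28·4.1 + 0.19·9.1 = 4.397.

4.397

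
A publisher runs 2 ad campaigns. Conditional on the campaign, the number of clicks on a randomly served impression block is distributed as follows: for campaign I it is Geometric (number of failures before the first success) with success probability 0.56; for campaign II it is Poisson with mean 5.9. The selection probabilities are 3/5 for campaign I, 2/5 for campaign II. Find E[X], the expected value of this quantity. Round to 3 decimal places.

Component means — I: 0.785714; II: 5.9.
E[X] = 0.6·0.785714 + 0.4·5.9 = 2.83143.

2.831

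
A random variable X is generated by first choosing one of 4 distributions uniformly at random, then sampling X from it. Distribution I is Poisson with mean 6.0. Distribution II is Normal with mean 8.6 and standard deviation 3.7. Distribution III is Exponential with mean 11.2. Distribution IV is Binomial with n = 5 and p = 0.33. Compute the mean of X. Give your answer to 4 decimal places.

6.8625

Component means — I: 6; II: 8.6; III: 11.2; IV: 1.65.
E[X] = 0.25·6 + 0.25·8.6 + 0.25·11.2 + 0.25·1.65 = 6.8625.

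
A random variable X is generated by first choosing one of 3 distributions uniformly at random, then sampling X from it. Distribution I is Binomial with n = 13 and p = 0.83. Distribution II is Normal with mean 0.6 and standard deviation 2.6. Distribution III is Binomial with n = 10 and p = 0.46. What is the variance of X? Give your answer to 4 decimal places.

21.2652

Per component, I: μ=10.79, E[X²]=118.258; II: μ=0.6, E[X²]=7.12; III: μ=4.6, E[X²]=23.644.
E[X] = 0.333333·10.79 + 0.333333·0.6 + 0.333333·4.6 = 5.33.
E[X²] = 0.333333·118.258 + 0.333333·7.12 + 0.333333·23.644 = 49.6741.
Var(X) = E[X²] − (E[X])² = 49.6741 − 28.4089 = 21.2652.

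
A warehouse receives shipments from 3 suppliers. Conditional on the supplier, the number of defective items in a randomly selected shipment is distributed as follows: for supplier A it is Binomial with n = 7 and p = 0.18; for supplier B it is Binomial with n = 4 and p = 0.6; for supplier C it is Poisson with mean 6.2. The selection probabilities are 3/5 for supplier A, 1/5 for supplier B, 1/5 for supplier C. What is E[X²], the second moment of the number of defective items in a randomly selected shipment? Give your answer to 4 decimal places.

11.8445

For each component E[X²] = Var + (mean)², giving A: 2.6208; B: 6.72; C: 44.64.
Overall E[X²] = 0.6·2.6208 + 0.2·6.72 + 0.2·44.64 = 11.8445.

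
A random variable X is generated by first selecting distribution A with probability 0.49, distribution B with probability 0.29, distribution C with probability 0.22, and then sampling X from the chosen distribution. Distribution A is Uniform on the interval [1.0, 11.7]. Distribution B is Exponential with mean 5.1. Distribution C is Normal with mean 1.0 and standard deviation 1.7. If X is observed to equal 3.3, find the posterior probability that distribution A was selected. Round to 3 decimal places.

0.476

Likelihoods f(3.3 | ·): A: 0.0934579; B: 0.102663; C: 0.0939689.
Posterior ∝ prior × likelihood. Numerator for A: 0.49·0.0934579 = 0.0457944.
Normalizing constant: 0.49·0.0934579 + 0.29·0.102663 + 0.22·0.0939689 = 0.0962399.
P(A | observation) = 0.0457944 / 0.0962399 = 0.475836.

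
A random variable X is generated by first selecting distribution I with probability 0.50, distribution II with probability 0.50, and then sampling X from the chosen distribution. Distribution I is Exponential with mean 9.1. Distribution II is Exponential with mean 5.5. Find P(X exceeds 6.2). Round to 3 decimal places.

0.415

Conditional on each component, P(X > 6.2): I: 0.505949; II: 0.323915.
By total probability, P(X > 6.2) = 0.5·0.505949 + 0.5·0.323915 = 0.414932.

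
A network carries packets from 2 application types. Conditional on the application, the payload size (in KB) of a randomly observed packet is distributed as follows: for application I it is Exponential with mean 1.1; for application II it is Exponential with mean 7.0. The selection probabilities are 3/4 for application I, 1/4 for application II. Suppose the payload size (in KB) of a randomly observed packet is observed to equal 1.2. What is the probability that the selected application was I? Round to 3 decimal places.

0.884

Likelihoods f(1.2 | ·): I: 0.305374; II: 0.120351.
Posterior ∝ prior × likelihood. Numerator for I: 0.75·0.305374 = 0.22903.
Normalizing constant: 0.75·0.305374 + 0.25·0.120351 = 0.259118.
P(I | observation) = 0.22903 / 0.259118 = 0.883884.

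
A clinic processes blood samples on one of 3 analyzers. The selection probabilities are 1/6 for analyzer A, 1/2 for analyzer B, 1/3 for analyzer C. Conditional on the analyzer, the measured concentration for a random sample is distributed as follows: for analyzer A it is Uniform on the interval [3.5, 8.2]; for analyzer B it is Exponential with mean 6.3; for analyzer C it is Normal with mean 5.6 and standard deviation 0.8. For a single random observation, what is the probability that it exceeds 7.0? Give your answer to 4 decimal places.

Conditional on each analyzer, P(X > 7.0): A: 0.255319; B: 0.329193; C: 0.0400592.
By total probability, P(X > 7.0) = 0.166667·0.255319 + 0.5·0.329193 + 0.333333·0.0400592 = 0.220503.

0.2205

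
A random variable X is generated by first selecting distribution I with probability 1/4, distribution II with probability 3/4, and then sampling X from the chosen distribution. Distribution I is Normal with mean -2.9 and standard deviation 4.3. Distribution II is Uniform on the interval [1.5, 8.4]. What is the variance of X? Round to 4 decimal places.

19.1523

Per component, I: μ=-2.9, E[X²]=26.9; II: μ=4.95, E[X²]=28.47.
E[X] = 0.25·-2.9 + 0.75·4.95 = 2.9875.
E[X²] = 0.25·26.9 + 0.75·28.47 = 28.0775.
Var(X) = E[X²] − (E[X])² = 28.0775 − 8.92516 = 19.1523.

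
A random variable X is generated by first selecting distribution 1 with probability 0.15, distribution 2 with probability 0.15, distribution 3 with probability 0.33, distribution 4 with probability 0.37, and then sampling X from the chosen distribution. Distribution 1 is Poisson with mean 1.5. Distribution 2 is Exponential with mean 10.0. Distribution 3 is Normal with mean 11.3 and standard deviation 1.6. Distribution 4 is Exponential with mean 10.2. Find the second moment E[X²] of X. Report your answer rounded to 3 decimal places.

150.535

For each component E[X²] = Var + (mean)², giving 1: 3.75; 2: 200; 3: 130.25; 4: 208.08.
Overall E[X²] = 0.15·3.75 + 0.15·200 + 0.33·130.25 + 0.37·208.08 = 150.535.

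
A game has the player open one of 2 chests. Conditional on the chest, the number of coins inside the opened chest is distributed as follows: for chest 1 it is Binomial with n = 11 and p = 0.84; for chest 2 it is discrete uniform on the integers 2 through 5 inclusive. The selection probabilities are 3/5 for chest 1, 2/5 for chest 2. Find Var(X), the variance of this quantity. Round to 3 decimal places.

Per component, 1: μ=9.24, E[X²]=86.856; 2: μ=3.5, E[X²]=13.5.
E[X] = 0.6·9.24 + 0.4·3.5 = 6.944.
E[X²] = 0.6·86.856 + 0.4·13.5 = 57.5136.
Var(X) = E[X²] − (E[X])² = 57.5136 − 48.2191 = 9.29446.

9.294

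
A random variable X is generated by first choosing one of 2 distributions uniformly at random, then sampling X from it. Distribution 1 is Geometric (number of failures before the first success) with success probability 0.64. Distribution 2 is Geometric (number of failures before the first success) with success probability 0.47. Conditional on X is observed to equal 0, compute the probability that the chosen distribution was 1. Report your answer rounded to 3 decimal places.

Likelihoods P(X=0 | ·): 1: 0.64; 2: 0.47.
Posterior ∝ prior × likelihood. Numerator for 1: 0.5·0.64 = 0.32.
Normalizing constant: 0.5·0.64 + 0.5·0.47 = 0.555.
P(1 | observation) = 0.32 / 0.555 = 0.576577.

0.577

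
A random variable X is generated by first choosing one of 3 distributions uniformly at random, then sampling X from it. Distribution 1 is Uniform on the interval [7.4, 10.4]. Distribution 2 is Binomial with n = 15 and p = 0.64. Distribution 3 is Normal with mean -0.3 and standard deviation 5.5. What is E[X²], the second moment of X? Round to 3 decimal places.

68.639

For each component E[X²] = Var + (mean)², giving 1: 79.96; 2: 95.616; 3: 30.34.
Overall E[X²] = 0.333333·79.96 + 0.333333·95.616 + 0.333333·30.34 = 68.6387.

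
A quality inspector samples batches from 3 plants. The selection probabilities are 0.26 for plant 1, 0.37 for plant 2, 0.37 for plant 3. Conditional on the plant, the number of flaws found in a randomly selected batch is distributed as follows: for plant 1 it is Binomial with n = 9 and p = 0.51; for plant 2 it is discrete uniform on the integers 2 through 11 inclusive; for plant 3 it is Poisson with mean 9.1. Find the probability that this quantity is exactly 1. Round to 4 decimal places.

Conditional on each plant, P(X = 1): 1: 0.0152539; 2: 0; 3: 0.00101616.
By total probability, P(X = 1) = 0.26·0.0152539 + 0.37·0 + 0.37·0.00101616 = 0.004342.

0.0043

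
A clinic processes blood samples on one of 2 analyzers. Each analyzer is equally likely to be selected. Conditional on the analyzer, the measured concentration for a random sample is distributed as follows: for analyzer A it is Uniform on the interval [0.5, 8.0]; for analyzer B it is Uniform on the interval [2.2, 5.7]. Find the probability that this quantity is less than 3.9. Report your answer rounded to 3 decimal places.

0.470

Conditional on each analyzer, P(X < 3.9): A: 0.453333; B: 0.485714.
By total probability, P(X < 3.9) = 0.5·0.453333 + 0.5·0.485714 = 0.469524.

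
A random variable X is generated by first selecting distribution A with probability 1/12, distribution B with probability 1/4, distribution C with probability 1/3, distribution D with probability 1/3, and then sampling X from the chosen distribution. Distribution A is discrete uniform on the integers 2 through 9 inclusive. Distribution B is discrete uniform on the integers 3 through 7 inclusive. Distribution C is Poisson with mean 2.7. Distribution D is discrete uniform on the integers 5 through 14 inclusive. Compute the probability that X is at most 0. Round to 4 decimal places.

0.0224

Conditional on each component, P(X ≤ 0): A: 0; B: 0; C: 0.0672055; D: 0.
By total probability, P(X ≤ 0) = 0.0833333·0 + 0.25·0 + 0.333333·0.0672055 + 0.333333·0 = 0.0224018.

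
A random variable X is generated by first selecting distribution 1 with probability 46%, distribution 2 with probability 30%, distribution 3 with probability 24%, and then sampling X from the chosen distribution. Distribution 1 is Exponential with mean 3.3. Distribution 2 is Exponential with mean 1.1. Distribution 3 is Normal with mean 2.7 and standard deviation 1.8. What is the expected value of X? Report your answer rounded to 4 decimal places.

Component means — 1: 3.3; 2: 1.1; 3: 2.7.
E[X] = 0.46·3.3 + 0.3·1.1 + 0.24·2.7 = 2.496.

2.4960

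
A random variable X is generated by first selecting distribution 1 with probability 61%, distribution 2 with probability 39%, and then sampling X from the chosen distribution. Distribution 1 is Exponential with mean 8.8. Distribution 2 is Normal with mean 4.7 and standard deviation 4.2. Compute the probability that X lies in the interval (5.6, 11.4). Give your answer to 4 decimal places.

Conditional on each component, P(5.6 < X < 11.4): 1: 0.25544; 2: 0.359833.
By total probability, P(5.6 < X < 11.4) = 0.61·0.25544 + 0.39·0.359833 = 0.296153.

0.2962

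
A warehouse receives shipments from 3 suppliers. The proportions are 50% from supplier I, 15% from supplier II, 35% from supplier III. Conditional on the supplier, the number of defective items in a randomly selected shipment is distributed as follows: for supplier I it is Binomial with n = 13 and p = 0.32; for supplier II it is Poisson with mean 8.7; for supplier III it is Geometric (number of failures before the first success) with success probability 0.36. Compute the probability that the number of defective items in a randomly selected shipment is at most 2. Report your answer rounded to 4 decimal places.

0.3405

Conditional on each supplier, P(X ≤ 2): I: 0.162123; II: 0.00792032; III: 0.737856.
By total probability, P(X ≤ 2) = 0.5·0.162123 + 0.15·0.00792032 + 0.35·0.737856 = 0.340499.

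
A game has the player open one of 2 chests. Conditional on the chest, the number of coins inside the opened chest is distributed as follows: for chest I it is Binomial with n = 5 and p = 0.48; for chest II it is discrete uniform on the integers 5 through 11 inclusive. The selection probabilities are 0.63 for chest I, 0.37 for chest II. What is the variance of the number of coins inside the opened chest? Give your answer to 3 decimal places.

Per component, I: μ=2.4, E[X²]=7.008; II: μ=8, E[X²]=68.
E[X] = 0.63·2.4 + 0.37·8 = 4.472.
E[X²] = 0.63·7.008 + 0.37·68 = 29.575.
Var(X) = E[X²] − (E[X])² = 29.575 − 19.9988 = 9.57626.

9.576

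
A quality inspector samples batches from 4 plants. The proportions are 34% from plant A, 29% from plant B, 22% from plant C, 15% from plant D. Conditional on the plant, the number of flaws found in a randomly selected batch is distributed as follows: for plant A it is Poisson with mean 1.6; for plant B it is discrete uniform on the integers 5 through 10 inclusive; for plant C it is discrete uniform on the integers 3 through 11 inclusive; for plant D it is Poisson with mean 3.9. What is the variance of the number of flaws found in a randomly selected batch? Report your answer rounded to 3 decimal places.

Per component, A: μ=1.6, E[X²]=4.16; B: μ=7.5, E[X²]=59.1667; C: μ=7, E[X²]=55.6667; D: μ=3.9, E[X²]=19.11.
E[X] = 0.34·1.6 + 0.29·7.5 + 0.22·7 + 0.15·3.9 = 4.844.
E[X²] = 0.34·4.16 + 0.29·59.1667 + 0.22·55.6667 + 0.15·19.11 = 33.6859.
Var(X) = E[X²] − (E[X])² = 33.6859 − 23.4643 = 10.2216.

10.222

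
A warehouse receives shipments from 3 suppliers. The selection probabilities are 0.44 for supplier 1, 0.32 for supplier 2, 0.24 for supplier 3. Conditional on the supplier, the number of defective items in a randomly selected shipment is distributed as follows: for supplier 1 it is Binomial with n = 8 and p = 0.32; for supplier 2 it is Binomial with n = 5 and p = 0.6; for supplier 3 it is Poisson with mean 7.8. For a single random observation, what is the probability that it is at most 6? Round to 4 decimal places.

0.8403

Conditional on each supplier, P(X ≤ 6): 1: 0.998021; 2: 1; 3: 0.338407.
By total probability, P(X ≤ 6) = 0.44·0.998021 + 0.32·1 + 0.24·0.338407 = 0.840347.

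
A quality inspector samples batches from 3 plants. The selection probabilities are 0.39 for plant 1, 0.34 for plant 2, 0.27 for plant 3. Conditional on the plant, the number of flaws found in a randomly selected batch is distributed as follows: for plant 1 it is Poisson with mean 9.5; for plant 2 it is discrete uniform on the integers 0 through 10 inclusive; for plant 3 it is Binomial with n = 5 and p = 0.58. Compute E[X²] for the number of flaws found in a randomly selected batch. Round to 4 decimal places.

53.4021

For each component E[X²] = Var + (mean)², giving 1: 99.75; 2: 35; 3: 9.628.
Overall E[X²] = 0.39·99.75 + 0.34·35 + 0.27·9.628 = 53.4021.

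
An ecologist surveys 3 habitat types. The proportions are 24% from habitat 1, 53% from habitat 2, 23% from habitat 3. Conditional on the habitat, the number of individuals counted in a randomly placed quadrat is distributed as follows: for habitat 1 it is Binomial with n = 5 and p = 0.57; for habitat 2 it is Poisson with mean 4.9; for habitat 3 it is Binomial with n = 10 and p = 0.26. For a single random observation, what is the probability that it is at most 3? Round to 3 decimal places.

0.492

Conditional on each habitat, P(X ≤ 3): 1: 0.712877; 2: 0.279345; 3: 0.752065.
By total probability, P(X ≤ 3) = 0.24·0.712877 + 0.53·0.279345 + 0.23·0.752065 = 0.492118.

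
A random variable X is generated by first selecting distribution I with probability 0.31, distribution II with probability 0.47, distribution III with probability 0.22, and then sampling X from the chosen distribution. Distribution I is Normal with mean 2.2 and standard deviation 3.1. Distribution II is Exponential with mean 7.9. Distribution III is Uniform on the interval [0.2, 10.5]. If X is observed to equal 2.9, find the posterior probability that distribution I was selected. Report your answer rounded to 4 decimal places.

Likelihoods f(2.9 | ·): I: 0.125452; II: 0.0876897; III: 0.0970874.
Posterior ∝ prior × likelihood. Numerator for I: 0.31·0.125452 = 0.03889.
Normalizing constant: 0.31·0.125452 + 0.47·0.0876897 + 0.22·0.0970874 = 0.101463.
P(I | observation) = 0.03889 / 0.101463 = 0.383291.

0.3833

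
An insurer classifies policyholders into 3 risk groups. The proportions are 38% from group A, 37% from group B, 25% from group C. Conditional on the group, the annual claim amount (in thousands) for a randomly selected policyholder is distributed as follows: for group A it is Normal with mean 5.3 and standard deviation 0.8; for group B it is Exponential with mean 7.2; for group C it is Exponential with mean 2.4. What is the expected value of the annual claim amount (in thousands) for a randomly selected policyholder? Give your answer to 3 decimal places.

Component means — A: 5.3; B: 7.2; C: 2.4.
E[X] = 0.38·5.3 + 0.37·7.2 + 0.25·2.4 = 5.278.

5.278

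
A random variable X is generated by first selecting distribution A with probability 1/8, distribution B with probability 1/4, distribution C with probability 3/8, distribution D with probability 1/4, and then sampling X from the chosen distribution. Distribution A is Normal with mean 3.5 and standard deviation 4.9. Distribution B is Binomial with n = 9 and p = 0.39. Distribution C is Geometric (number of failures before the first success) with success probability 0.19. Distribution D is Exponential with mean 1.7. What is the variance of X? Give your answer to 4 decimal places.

13.6756

Per component, A: μ=3.5, E[X²]=36.26; B: μ=3.51, E[X²]=14.4612; C: μ=4.26316, E[X²]=40.6122; D: μ=1.7, E[X²]=5.78.
E[X] = 0.125·3.5 + 0.25·3.51 + 0.375·4.26316 + 0.25·1.7 = 3.33868.
E[X²] = 0.125·36.26 + 0.25·14.4612 + 0.375·40.6122 + 0.25·5.78 = 24.8224.
Var(X) = E[X²] − (E[X])² = 24.8224 − 11.1468 = 13.6756.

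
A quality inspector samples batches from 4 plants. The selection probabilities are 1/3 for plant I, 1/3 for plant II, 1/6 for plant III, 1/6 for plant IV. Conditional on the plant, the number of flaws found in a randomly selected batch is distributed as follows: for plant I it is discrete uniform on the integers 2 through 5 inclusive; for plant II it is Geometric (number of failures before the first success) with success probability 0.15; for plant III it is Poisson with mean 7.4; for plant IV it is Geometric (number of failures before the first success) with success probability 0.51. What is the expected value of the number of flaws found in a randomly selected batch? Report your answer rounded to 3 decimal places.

4.449

Component means — I: 3.5; II: 5.66667; III: 7.4; IV: 0.960784.
E[X] = 0.333333·3.5 + 0.333333·5.66667 + 0.166667·7.4 + 0.166667·0.960784 = 4.44902.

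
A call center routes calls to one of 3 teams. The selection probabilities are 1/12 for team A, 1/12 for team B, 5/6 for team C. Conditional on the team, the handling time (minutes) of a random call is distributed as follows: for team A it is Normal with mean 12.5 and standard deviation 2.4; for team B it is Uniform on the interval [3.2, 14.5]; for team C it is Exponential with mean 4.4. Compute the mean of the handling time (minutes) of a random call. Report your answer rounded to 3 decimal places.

Component means — A: 12.5; B: 8.85; C: 4.4.
E[X] = 0.0833333·12.5 + 0.0833333·8.85 + 0.833333·4.4 = 5.44583.

5.446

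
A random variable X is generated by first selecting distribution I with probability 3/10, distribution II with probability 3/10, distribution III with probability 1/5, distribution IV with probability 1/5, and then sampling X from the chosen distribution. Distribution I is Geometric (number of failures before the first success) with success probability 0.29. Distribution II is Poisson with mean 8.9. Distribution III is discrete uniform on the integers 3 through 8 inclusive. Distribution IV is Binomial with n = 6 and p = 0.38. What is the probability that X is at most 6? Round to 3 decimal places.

Conditional on each component, P(X ≤ 6): I: 0.909049; II: 0.216042; III: 0.666667; IV: 1.
By total probability, P(X ≤ 6) = 0.3·0.909049 + 0.3·0.216042 + 0.2·0.666667 + 0.2·1 = 0.670861.

0.671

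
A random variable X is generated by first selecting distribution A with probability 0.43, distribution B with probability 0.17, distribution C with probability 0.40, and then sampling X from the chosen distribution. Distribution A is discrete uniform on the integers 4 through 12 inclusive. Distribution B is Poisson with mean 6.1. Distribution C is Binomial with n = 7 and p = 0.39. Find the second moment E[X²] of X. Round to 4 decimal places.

41.3966

For each component E[X²] = Var + (mean)², giving A: 70.6667; B: 43.31; C: 9.1182.
Overall E[X²] = 0.43·70.6667 + 0.17·43.31 + 0.4·9.1182 = 41.3966.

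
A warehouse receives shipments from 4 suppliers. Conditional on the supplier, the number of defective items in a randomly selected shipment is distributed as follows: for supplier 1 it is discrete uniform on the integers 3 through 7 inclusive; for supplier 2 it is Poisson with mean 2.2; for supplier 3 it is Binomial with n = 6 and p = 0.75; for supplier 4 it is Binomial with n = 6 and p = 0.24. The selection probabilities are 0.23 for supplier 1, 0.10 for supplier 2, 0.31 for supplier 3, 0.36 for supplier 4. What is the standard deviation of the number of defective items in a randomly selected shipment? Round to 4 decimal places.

1.9748

Per component, 1: μ=5, E[X²]=27; 2: μ=2.2, E[X²]=7.04; 3: μ=4.5, E[X²]=21.375; 4: μ=1.44, E[X²]=3.168.
E[X] = 0.23·5 + 0.1·2.2 + 0.31·4.5 + 0.36·1.44 = 3.2834.
E[X²] = 0.23·27 + 0.1·7.04 + 0.31·21.375 + 0.36·3.168 = 14.6807.
Var(X) = E[X²] − (E[X])² = 14.6807 − 10.7807 = 3.90001.
SD(X) = √3.90001 = 1.97485.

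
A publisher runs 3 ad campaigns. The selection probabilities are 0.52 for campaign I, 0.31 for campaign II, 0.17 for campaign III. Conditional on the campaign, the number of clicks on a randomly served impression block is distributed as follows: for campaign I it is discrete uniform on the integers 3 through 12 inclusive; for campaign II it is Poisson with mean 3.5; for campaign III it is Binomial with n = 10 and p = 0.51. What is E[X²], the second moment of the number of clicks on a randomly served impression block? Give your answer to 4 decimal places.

For each component E[X²] = Var + (mean)², giving I: 64.5; II: 15.75; III: 28.509.
Overall E[X²] = 0.52·64.5 + 0.31·15.75 + 0.17·28.509 = 43.269.

43.2690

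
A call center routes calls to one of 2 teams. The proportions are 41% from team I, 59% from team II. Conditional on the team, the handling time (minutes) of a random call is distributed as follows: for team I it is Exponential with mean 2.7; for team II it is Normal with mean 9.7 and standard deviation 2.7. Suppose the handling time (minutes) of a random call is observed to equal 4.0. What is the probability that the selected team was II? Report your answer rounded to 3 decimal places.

Likelihoods f(4.0 | ·): I: 0.0841854; II: 0.0159135.
Posterior ∝ prior × likelihood. Numerator for II: 0.59·0.0159135 = 0.00938898.
Normalizing constant: 0.41·0.0841854 + 0.59·0.0159135 = 0.043905.
P(II | observation) = 0.00938898 / 0.043905 = 0.213848.

0.214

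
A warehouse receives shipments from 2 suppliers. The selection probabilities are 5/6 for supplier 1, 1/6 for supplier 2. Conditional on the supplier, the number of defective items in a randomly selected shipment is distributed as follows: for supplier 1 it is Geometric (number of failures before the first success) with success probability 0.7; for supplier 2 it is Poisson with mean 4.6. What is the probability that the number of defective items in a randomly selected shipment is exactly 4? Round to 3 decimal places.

Conditional on each supplier, P(X = 4): 1: 0.00567; 2: 0.187528.
By total probability, P(X = 4) = 0.833333·0.00567 + 0.166667·0.187528 = 0.0359796.

0.036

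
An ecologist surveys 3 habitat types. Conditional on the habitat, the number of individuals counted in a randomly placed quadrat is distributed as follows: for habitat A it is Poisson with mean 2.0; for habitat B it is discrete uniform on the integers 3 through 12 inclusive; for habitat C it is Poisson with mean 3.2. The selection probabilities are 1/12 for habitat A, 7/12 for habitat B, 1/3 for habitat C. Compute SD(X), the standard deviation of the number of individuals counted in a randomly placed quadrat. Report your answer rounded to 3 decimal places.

Per component, A: μ=2, E[X²]=6; B: μ=7.5, E[X²]=64.5; C: μ=3.2, E[X²]=13.44.
E[X] = 0.0833333·2 + 0.583333·7.5 + 0.333333·3.2 = 5.60833.
E[X²] = 0.0833333·6 + 0.583333·64.5 + 0.333333·13.44 = 42.605.
Var(X) = E[X²] − (E[X])² = 42.605 − 31.4534 = 11.1516.
SD(X) = √11.1516 = 3.3394.

3.339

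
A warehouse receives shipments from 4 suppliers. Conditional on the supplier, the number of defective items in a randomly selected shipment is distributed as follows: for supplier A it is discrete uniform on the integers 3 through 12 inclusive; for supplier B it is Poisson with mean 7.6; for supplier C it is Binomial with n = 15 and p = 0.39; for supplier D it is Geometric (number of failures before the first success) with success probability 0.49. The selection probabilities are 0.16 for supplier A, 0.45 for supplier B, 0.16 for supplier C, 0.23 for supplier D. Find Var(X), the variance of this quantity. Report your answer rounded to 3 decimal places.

Per component, A: μ=7.5, E[X²]=64.5; B: μ=7.6, E[X²]=65.36; C: μ=5.85, E[X²]=37.791; D: μ=1.04082, E[X²]=3.20741.
E[X] = 0.16·7.5 + 0.45·7.6 + 0.16·5.85 + 0.23·1.04082 = 5.79539.
E[X²] = 0.16·64.5 + 0.45·65.36 + 0.16·37.791 + 0.23·3.20741 = 46.5163.
Var(X) = E[X²] − (E[X])² = 46.5163 − 33.5865 = 12.9297.

12.930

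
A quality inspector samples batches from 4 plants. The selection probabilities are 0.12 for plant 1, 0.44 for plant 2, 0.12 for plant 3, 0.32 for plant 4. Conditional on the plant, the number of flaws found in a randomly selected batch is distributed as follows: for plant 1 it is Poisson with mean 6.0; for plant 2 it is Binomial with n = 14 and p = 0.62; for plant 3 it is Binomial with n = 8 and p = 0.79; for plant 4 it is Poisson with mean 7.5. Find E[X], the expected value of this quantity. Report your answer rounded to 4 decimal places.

7.6976

Component means — 1: 6; 2: 8.68; 3: 6.32; 4: 7.5.
E[X] = 0.12·6 + 0.44·8.68 + 0.12·6.32 + 0.32·7.5 = 7.6976.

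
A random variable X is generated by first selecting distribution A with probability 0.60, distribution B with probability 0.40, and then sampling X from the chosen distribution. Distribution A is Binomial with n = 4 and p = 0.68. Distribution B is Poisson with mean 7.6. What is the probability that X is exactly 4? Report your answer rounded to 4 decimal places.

Conditional on each component, P(X = 4): A: 0.213814; B: 0.0695673.
By total probability, P(X = 4) = 0.6·0.213814 + 0.4·0.0695673 = 0.156115.

0.1561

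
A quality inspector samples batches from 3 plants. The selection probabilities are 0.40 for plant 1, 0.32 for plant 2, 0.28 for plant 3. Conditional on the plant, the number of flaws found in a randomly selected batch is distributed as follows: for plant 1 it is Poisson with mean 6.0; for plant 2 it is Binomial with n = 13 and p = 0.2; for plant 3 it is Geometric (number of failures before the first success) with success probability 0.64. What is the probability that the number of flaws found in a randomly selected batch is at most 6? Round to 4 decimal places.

Conditional on each plant, P(X ≤ 6): 1: 0.606303; 2: 0.992996; 3: 0.999216.
By total probability, P(X ≤ 6) = 0.4·0.606303 + 0.32·0.992996 + 0.28·0.999216 = 0.840061.

0.8401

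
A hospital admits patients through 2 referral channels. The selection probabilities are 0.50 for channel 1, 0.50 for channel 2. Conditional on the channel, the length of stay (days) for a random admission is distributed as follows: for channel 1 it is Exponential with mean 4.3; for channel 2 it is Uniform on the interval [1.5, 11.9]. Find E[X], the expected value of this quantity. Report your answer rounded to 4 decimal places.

Component means — 1: 4.3; 2: 6.7.
E[X] = 0.5·4.3 + 0.5·6.7 = 5.5.

5.5000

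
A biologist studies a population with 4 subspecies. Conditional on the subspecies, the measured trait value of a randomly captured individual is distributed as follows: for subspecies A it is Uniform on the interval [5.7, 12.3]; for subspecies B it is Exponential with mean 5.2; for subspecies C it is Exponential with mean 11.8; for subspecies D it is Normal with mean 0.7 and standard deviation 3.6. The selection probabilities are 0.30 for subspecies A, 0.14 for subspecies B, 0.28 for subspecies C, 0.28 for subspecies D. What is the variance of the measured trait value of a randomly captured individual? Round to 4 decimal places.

66.7034

Per component, A: μ=9, E[X²]=84.63; B: μ=5.2, E[X²]=54.08; C: μ=11.8, E[X²]=278.48; D: μ=0.7, E[X²]=13.45.
E[X] = 0.3·9 + 0.14·5.2 + 0.28·11.8 + 0.28·0.7 = 6.928.
E[X²] = 0.3·84.63 + 0.14·54.08 + 0.28·278.48 + 0.28·13.45 = 114.701.
Var(X) = E[X²] − (E[X])² = 114.701 − 47.9972 = 66.7034.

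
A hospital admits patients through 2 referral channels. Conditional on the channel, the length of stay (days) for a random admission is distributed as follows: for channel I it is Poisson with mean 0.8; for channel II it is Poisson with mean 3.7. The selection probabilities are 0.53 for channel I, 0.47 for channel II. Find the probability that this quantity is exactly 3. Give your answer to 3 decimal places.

0.118

Conditional on each channel, P(X = 3): I: 0.0383427; II: 0.20872.
By total probability, P(X = 3) = 0.53·0.0383427 + 0.47·0.20872 = 0.11842.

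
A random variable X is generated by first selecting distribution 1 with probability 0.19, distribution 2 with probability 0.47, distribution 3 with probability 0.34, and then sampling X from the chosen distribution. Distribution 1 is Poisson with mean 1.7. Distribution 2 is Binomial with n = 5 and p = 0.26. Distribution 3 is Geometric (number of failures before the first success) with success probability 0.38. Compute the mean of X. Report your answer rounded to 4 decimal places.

Component means — 1: 1.7; 2: 1.3; 3: 1.63158.
E[X] = 0.19·1.7 + 0.47·1.3 + 0.34·1.63158 = 1.48874.

1.4887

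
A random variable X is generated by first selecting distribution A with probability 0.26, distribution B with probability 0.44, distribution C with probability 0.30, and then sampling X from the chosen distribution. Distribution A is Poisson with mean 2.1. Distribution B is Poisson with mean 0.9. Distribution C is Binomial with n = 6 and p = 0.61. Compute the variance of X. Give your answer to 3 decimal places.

Per component, A: μ=2.1, E[X²]=6.51; B: μ=0.9, E[X²]=1.71; C: μ=3.66, E[X²]=14.823.
E[X] = 0.26·2.1 + 0.44·0.9 + 0.3·3.66 = 2.04.
E[X²] = 0.26·6.51 + 0.44·1.71 + 0.3·14.823 = 6.8919.
Var(X) = E[X²] − (E[X])² = 6.8919 − 4.1616 = 2.7303.

2.730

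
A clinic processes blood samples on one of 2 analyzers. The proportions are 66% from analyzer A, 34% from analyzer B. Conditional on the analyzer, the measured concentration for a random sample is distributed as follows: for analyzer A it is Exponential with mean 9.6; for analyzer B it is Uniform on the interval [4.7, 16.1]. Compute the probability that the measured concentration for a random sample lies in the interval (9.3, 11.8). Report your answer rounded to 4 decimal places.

Conditional on each analyzer, P(9.3 < X < 11.8): A: 0.0870209; B: 0.219298.
By total probability, P(9.3 < X < 11.8) = 0.66·0.0870209 + 0.34·0.219298 = 0.131995.

0.1320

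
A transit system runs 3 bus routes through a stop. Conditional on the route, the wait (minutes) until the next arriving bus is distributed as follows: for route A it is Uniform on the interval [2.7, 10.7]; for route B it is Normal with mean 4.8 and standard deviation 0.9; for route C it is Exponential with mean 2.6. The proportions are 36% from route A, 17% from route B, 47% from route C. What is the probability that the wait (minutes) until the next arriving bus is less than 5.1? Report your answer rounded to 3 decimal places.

Conditional on each route, P(X < 5.1): A: 0.3; B: 0.630559; C: 0.859358.
By total probability, P(X < 5.1) = 0.36·0.3 + 0.17·0.630559 + 0.47·0.859358 = 0.619093.

0.619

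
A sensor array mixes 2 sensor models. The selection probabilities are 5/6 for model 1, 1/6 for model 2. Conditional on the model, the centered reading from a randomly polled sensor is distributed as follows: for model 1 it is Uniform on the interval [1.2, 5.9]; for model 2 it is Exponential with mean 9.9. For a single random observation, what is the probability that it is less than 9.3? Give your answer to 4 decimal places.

Conditional on each model, P(X < 9.3): 1: 1; 2: 0.609135.
By total probability, P(X < 9.3) = 0.833333·1 + 0.166667·0.609135 = 0.934856.

0.9349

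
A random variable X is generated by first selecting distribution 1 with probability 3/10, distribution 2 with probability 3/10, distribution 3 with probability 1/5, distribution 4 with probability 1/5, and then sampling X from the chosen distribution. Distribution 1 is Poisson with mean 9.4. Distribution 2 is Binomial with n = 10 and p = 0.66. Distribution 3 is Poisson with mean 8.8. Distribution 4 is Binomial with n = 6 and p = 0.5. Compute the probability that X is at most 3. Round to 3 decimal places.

Conditional on each component, P(X ≤ 3): 1: 0.0159666; 2: 0.0220422; 3: 0.0244336; 4: 0.65625.
By total probability, P(X ≤ 3) = 0.3·0.0159666 + 0.3·0.0220422 + 0.2·0.0244336 + 0.2·0.65625 = 0.147539.

0.148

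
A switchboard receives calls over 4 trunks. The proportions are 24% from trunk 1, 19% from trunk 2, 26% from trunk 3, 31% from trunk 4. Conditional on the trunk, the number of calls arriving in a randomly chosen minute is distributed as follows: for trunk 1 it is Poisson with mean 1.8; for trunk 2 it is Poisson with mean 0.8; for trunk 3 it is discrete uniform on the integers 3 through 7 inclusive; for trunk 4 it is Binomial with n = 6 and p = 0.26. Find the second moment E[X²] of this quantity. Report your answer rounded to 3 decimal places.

9.615

For each component E[X²] = Var + (mean)², giving 1: 5.04; 2: 1.44; 3: 27; 4: 3.588.
Overall E[X²] = 0.24·5.04 + 0.19·1.44 + 0.26·27 + 0.31·3.588 = 9.61548.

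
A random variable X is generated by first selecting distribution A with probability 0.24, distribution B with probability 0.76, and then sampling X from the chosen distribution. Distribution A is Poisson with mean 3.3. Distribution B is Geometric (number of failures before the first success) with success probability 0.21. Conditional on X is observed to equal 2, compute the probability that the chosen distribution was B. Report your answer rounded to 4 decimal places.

Likelihoods P(X=2 | ·): A: 0.200829; B: 0.131061.
Posterior ∝ prior × likelihood. Numerator for B: 0.76·0.131061 = 0.0996064.
Normalizing constant: 0.24·0.200829 + 0.76·0.131061 = 0.147805.
P(B | observation) = 0.0996064 / 0.147805 = 0.673903.

0.6739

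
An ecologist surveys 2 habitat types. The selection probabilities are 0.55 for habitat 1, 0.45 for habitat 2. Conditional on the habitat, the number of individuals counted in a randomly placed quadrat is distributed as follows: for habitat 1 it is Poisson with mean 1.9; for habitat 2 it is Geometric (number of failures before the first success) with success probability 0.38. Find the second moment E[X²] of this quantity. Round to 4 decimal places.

For each component E[X²] = Var + (mean)², giving 1: 5.51; 2: 6.95568.
Overall E[X²] = 0.55·5.51 + 0.45·6.95568 = 6.16056.

6.1606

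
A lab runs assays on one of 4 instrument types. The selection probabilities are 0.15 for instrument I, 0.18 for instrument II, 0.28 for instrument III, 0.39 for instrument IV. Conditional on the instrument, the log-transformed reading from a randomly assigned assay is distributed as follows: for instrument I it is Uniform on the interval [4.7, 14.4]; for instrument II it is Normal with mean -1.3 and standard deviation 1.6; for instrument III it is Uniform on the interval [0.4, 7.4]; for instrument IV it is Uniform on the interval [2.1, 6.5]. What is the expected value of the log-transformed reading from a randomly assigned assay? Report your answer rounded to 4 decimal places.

3.9675

Component means — I: 9.55; II: -1.3; III: 3.9; IV: 4.3.
E[X] = 0.15·9.55 + 0.18·-1.3 + 0.28·3.9 + 0.39·4.3 = 3.9675.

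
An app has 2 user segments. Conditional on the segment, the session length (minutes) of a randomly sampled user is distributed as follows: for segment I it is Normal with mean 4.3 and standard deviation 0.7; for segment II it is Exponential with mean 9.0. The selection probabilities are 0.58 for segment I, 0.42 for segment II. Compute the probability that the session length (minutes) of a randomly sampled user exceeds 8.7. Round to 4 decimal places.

0.1597

Conditional on each segment, P(X > 8.7): I: 1.63175e-10; II: 0.380349.
By total probability, P(X > 8.7) = 0.58·1.63175e-10 + 0.42·0.380349 = 0.159746.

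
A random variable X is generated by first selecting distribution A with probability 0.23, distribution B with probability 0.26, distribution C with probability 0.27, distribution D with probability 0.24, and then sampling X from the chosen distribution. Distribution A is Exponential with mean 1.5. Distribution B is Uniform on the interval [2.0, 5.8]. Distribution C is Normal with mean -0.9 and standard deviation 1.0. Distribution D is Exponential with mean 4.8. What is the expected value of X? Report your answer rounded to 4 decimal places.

2.2680

Component means — A: 1.5; B: 3.9; C: -0.9; D: 4.8.
E[X] = 0.23·1.5 + 0.26·3.9 + 0.27·-0.9 + 0.24·4.8 = 2.268.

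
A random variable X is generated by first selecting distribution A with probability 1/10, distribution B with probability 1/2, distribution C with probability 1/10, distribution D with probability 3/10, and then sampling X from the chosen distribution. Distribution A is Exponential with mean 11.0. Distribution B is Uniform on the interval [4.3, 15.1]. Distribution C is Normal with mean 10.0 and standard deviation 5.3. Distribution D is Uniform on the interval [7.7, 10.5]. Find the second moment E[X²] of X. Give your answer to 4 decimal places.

113.9530

For each component E[X²] = Var + (mean)², giving A: 242; B: 103.81; C: 128.09; D: 83.4633.
Overall E[X²] = 0.1·242 + 0.5·103.81 + 0.1·128.09 + 0.3·83.4633 = 113.953.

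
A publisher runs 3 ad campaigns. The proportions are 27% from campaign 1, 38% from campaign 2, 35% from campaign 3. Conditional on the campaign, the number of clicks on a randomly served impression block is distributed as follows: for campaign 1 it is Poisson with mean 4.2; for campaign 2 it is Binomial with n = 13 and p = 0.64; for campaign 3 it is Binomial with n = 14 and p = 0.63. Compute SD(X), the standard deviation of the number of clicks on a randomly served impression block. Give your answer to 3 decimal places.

Per component, 1: μ=4.2, E[X²]=21.84; 2: μ=8.32, E[X²]=72.2176; 3: μ=8.82, E[X²]=81.0558.
E[X] = 0.27·4.2 + 0.38·8.32 + 0.35·8.82 = 7.3826.
E[X²] = 0.27·21.84 + 0.38·72.2176 + 0.35·81.0558 = 61.709.
Var(X) = E[X²] − (E[X])² = 61.709 − 54.5028 = 7.20624.
SD(X) = √7.20624 = 2.68444.

2.684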